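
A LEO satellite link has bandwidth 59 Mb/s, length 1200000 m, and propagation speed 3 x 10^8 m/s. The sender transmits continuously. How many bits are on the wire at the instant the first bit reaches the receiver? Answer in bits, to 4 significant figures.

Propagation delay = 1200000 / 300000000 = 0.004 s.
BDP = R × t_prop = 59000000 × 0.004 = 236000 bits.

236000 bits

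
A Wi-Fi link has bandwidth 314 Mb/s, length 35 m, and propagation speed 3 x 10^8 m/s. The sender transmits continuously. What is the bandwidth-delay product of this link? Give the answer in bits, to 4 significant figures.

Propagation delay = 35 / 300000000 = 1.16667e-07 s.
BDP = R × t_prop = 314000000 × 1.16667e-07 = 36.6333 bits.

36.63 bits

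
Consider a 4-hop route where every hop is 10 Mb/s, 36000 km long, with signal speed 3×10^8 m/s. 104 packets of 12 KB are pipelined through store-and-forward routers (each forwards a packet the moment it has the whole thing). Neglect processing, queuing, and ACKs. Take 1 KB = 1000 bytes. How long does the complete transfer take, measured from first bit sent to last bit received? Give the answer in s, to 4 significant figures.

1.507 s

Per-hop transmission t_tx = L/R = 96000/10000000 = 0.0096 s.
Per-hop propagation t_prop = 36000000/300000000 = 0.12 s.
Pipeline fill: first packet needs 4·t_tx to clear all hops; remaining 103 packets each add one t_tx.
Total = (4+104-1)·t_tx + 4·t_prop = 107·0.0096 + 4·0.12 = 1.507 s.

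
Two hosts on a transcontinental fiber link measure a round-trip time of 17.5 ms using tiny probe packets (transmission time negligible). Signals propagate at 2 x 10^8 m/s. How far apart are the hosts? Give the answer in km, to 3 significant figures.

One-way propagation = RTT/2 = 8.75 ms.
d = s × t = 200000000 × 0.00875 = 1750 km.

1750 km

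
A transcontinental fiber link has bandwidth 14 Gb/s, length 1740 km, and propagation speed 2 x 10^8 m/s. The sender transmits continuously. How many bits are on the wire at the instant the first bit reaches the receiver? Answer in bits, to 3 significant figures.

Propagation delay = 1740000 / 200000000 = 0.0087 s.
BDP = R × t_prop = 14000000000 × 0.0087 = 121800000 bits.

122000000 bits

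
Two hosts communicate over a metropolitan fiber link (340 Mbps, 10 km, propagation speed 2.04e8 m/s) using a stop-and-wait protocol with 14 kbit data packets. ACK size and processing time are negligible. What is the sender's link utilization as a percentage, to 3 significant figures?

t_tx = L/R = 14000/340000000 = 4.11765e-05 s.
t_prop = 10000/204000000 = 4.90196e-05 s; RTT = 9.80392e-05 s.
Cycle = t_tx + RTT = 0.000139216 s.
Utilization = t_tx / cycle = 4.11765e-05/0.000139216 = 29.6 %.

29.6 %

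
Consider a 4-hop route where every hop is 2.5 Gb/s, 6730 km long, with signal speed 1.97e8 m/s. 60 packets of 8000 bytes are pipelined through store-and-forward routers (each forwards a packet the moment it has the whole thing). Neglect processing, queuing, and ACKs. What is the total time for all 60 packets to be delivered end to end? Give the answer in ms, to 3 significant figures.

138 ms

Per-hop transmission t_tx = L/R = 64000/2500000000 = 0.0256 ms.
Per-hop propagation t_prop = 6730000/197000000 = 34.1624 ms.
Pipeline fill: first packet needs 4·t_tx to clear all hops; remaining 59 packets each add one t_tx.
Total = (4+60-1)·t_tx + 4·t_prop = 63·0.0256 + 4·34.1624 = 138 ms.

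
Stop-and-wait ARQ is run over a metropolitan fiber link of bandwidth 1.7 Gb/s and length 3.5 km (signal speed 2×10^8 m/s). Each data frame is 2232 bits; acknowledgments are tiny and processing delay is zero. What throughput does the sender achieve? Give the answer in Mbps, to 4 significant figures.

61.47 Mbps

t_tx = L/R = 2232/1700000000 = 1.31294e-06 s.
t_prop = 3500/200000000 = 1.75e-05 s; RTT = 3.5e-05 s.
Cycle = t_tx + RTT = 3.63129e-05 s.
Throughput = L / cycle = 2232 / 3.63129e-05 = 61.47 Mbps.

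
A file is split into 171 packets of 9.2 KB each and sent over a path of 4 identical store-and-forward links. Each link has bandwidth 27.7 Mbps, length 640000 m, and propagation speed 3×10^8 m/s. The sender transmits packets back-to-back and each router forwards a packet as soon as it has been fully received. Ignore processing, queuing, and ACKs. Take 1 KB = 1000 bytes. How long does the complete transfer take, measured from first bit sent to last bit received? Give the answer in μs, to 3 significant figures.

471000 μs

Per-hop transmission t_tx = L/R = 73600/27700000 = 2657.04 μs.
Per-hop propagation t_prop = 640000/300000000 = 2133.33 μs.
Pipeline fill: first packet needs 4·t_tx to clear all hops; remaining 170 packets each add one t_tx.
Total = (4+171-1)·t_tx + 4·t_prop = 174·2657.04 + 4·2133.33 = 471000 μs.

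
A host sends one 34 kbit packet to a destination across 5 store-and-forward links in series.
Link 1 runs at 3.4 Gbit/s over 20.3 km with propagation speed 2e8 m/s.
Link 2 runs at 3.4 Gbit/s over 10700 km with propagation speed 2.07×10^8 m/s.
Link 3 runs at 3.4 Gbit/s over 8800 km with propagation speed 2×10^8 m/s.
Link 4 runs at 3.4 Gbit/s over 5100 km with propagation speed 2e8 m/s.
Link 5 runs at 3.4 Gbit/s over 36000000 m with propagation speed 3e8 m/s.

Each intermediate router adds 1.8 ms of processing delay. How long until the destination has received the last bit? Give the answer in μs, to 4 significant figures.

248500 μs

L = 34000 bits.
Transmission delay per hop = L/R = 34000/3400000000 = 10 μs; 5 hops → 50 μs.
Propagation delays (d/s per hop): 101.5, 51690.8, 44000, 25500, 120000 μs; sum = 241292 μs.
Processing at 4 router(s): 4 × 1.8 ms = 7200 μs.
End-to-end = 248500 μs.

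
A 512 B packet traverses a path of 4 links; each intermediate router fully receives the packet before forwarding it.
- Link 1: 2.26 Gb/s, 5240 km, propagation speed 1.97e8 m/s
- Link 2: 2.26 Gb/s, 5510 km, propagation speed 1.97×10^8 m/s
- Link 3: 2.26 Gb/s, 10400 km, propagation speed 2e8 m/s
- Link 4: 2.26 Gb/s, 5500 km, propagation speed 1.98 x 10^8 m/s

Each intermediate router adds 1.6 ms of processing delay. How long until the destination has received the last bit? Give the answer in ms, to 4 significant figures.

L = 512 × 8 = 4096 bits.
Transmission delay per hop = L/R = 4096/2260000000 = 0.00181239 ms; 4 hops → 0.00724956 ms.
Propagation delays (d/s per hop): 26.599, 27.9695, 52, 27.7778 ms; sum = 134.346 ms.
Processing at 3 router(s): 3 × 1.6 ms = 4.8 ms.
End-to-end = 139.2 ms.

139.2 ms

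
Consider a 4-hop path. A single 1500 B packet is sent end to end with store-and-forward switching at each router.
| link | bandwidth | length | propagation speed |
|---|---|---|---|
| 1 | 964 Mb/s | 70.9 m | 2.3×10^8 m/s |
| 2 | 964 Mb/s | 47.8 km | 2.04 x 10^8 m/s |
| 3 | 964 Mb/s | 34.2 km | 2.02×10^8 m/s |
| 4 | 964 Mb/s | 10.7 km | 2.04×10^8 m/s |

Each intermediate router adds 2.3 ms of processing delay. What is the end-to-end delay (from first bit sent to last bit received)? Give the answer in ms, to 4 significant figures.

L = 1500 × 8 = 12000 bits.
Transmission delay per hop = L/R = 12000/964000000 = 0.0124481 ms; 4 hops → 0.0497925 ms.
Propagation delays (d/s per hop): 0.000308261, 0.234314, 0.169307, 0.052451 ms; sum = 0.45638 ms.
Processing at 3 router(s): 3 × 2.3 ms = 6.9 ms.
End-to-end = 7.406 ms.

7.406 ms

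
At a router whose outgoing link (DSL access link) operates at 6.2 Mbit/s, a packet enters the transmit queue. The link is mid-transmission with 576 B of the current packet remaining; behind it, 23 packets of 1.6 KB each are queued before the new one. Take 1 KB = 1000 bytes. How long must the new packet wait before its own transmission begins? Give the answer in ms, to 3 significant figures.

Each queued packet: L/R = 12800/6200000 = 2.06452 ms.
23 queued → 47.4839 ms.
Plus remaining 4608 bits of current packet: 0.743226 ms.
Queuing delay = 48.2 ms.

48.2 ms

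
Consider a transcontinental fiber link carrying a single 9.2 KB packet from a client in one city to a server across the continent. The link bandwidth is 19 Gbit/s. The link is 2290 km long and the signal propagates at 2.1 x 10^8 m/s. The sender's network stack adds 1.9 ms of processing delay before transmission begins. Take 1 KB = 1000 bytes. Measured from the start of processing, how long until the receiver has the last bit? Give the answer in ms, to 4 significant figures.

12.81 ms

L = 73600 bits.
Transmission delay = L/R = 73600 / 19000000000 = 0.00387368 ms.
Propagation delay = d/s = 2290000 m / 210000000 m/s = 10.9048 ms.
Plus processing delay 1.9 ms = 1.9 ms.
Total = 12.81 ms.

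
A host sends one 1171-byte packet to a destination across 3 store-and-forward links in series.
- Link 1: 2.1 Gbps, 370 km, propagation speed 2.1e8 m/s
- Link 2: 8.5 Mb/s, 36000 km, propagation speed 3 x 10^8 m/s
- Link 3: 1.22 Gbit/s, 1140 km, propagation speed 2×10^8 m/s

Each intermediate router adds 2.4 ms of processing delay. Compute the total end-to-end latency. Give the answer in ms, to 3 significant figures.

L = 1171 × 8 = 9368 bits.
Transmission delays (L/R per hop): 0.00446095, 1.10212, 0.00767869 ms; sum = 1.11426 ms.
Propagation delays (d/s per hop): 1.7619, 120, 5.7 ms; sum = 127.462 ms.
Processing at 2 router(s): 2 × 2.4 ms = 4.8 ms.
End-to-end = 133 ms.

133 ms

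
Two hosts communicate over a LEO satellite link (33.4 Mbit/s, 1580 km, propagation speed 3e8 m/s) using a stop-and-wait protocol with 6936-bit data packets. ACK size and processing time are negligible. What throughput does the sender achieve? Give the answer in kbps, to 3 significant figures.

646 kbps

t_tx = L/R = 6936/33400000 = 0.000207665 s.
t_prop = 1580000/300000000 = 0.00526667 s; RTT = 0.0105333 s.
Cycle = t_tx + RTT = 0.010741 s.
Throughput = L / cycle = 6936 / 0.010741 = 646 kbps.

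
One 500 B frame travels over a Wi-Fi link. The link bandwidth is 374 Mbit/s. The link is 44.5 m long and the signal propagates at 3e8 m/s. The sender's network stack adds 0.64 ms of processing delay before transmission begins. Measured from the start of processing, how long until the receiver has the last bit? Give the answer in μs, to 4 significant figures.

L = 500 × 8 = 4000 bits.
Transmission delay = L/R = 4000 / 374000000 = 10.6952 μs.
Propagation delay = d/s = 44.5 m / 300000000 m/s = 0.148333 μs.
Plus processing delay 0.64 ms = 640 μs.
Total = 650.8 μs.

650.8 μs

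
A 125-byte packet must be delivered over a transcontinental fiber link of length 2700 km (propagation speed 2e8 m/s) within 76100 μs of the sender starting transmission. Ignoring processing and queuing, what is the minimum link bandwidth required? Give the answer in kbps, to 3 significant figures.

16.0 kbps

L = 1000 bits.
Propagation delay = 2700000 / 200000000 = 13500 μs.
Transmission budget = 76100 − 13500 = 62600 μs.
R ≥ L / t_tx = 1000 bits / 0.0626 s = 16.0 kbps.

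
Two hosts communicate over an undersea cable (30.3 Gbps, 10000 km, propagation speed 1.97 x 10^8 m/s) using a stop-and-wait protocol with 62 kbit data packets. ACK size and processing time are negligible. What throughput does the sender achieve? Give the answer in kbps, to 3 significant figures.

611 kbps

t_tx = L/R = 62000/30300000000 = 2.0462e-06 s.
t_prop = 10000000/197000000 = 0.0507614 s; RTT = 0.101523 s.
Cycle = t_tx + RTT = 0.101525 s.
Throughput = L / cycle = 62000 / 0.101525 = 611 kbps.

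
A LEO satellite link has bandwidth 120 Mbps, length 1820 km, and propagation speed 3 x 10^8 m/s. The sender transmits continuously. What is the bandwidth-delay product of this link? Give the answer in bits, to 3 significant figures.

728000 bits

Propagation delay = 1820000 / 300000000 = 0.00606667 s.
BDP = R × t_prop = 120000000 × 0.00606667 = 728000 bits.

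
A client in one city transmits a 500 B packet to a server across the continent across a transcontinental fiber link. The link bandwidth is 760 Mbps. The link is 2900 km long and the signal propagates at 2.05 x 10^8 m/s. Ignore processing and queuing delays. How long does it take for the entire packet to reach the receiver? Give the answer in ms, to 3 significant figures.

L = 500 × 8 = 4000 bits.
Transmission delay = L/R = 4000 / 760000000 = 0.00526316 ms.
Propagation delay = d/s = 2900000 m / 2.05e+08 m/s = 14.1463 ms.
Total = 14.2 ms.

14.2 ms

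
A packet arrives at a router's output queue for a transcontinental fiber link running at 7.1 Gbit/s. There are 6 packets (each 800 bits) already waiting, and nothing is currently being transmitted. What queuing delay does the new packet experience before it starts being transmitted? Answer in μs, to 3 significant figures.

Each queued packet: L/R = 800/7100000000 = 0.112676 μs.
6 queued → 0.676056 μs.
Queuing delay = 0.676 μs.

0.676 μs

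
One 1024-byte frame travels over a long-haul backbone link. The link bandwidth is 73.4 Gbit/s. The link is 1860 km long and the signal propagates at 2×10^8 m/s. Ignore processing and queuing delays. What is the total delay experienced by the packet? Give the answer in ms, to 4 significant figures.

9.300 ms

L = 1024 × 8 = 8192 bits.
Transmission delay = L/R = 8192 / 73400000000 = 0.000111608 ms.
Propagation delay = d/s = 1860000 m / 200000000 m/s = 9.3 ms.
Total = 9.300 ms.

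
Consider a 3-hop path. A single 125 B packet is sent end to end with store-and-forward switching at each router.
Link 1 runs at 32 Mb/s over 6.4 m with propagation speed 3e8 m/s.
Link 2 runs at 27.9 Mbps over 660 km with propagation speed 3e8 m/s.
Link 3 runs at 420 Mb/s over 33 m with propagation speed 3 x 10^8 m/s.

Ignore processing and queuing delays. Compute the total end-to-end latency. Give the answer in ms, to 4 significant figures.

2.270 ms

L = 125 × 8 = 1000 bits.
Transmission delays (L/R per hop): 0.03125, 0.0358423, 0.00238095 ms; sum = 0.0694732 ms.
Propagation delays (d/s per hop): 2.13333e-05, 2.2, 0.00011 ms; sum = 2.20013 ms.
End-to-end = 2.270 ms.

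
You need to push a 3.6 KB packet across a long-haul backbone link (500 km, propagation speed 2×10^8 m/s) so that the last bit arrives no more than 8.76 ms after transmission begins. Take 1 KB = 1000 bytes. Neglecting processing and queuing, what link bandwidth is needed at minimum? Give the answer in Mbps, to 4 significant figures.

L = 28800 bits.
Propagation delay = 500000 / 200000000 = 2.5 ms.
Transmission budget = 8.76 − 2.5 = 6.26 ms.
R ≥ L / t_tx = 28800 bits / 0.00626 s = 4.601 Mbps.

4.601 Mbps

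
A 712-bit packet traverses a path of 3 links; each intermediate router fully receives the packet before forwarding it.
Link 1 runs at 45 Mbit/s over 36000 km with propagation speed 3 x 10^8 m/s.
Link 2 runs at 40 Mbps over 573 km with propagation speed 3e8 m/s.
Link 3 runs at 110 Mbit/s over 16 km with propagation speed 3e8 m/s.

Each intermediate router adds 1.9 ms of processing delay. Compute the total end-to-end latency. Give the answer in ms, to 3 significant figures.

126 ms

Transmission delays (L/R per hop): 0.0158222, 0.0178, 0.00647273 ms; sum = 0.0400949 ms.
Propagation delays (d/s per hop): 120, 1.91, 0.0533333 ms; sum = 121.963 ms.
Processing at 2 router(s): 2 × 1.9 ms = 3.8 ms.
End-to-end = 126 ms.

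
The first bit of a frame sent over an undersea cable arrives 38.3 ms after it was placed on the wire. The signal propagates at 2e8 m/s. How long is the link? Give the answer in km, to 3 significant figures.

d = s × t_prop = 200000000 × 0.0383 = 7660 km.

7660 km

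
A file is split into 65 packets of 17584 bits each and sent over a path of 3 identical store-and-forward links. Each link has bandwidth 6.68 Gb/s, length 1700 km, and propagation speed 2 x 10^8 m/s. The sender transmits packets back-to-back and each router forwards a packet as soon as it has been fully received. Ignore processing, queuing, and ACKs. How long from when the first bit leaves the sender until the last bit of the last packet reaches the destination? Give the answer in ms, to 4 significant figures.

25.68 ms

Per-hop transmission t_tx = L/R = 17584/6680000000 = 0.00263234 ms.
Per-hop propagation t_prop = 1700000/200000000 = 8.5 ms.
Pipeline fill: first packet needs 3·t_tx to clear all hops; remaining 64 packets each add one t_tx.
Total = (3+65-1)·t_tx + 3·t_prop = 67·0.00263234 + 3·8.5 = 25.68 ms.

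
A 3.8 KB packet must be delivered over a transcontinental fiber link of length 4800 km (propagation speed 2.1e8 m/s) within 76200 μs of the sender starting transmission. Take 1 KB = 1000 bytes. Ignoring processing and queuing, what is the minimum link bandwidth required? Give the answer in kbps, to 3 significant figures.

L = 30400 bits.
Propagation delay = 4800000 / 210000000 = 22857.1 μs.
Transmission budget = 76200 − 22857.1 = 53342.9 μs.
R ≥ L / t_tx = 30400 bits / 0.0533429 s = 570 kbps.

570 kbps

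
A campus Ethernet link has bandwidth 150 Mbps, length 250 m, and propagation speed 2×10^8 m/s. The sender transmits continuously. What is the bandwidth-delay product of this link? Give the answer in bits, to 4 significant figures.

187.5 bits

Propagation delay = 250 / 200000000 = 1.25e-06 s.
BDP = R × t_prop = 150000000 × 1.25e-06 = 187.5 bits.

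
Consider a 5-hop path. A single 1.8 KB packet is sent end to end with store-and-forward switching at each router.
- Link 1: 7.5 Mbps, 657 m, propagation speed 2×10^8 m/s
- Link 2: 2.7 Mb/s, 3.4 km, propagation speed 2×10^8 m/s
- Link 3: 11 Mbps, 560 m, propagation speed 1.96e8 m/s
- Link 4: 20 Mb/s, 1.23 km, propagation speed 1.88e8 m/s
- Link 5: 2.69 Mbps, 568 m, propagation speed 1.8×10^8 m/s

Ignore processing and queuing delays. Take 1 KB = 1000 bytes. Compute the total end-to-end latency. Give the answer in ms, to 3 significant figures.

L = 14400 bits.
Transmission delays (L/R per hop): 1.92, 5.33333, 1.30909, 0.72, 5.35316 ms; sum = 14.6356 ms.
Propagation delays (d/s per hop): 0.003285, 0.017, 0.00285714, 0.00654255, 0.00315556 ms; sum = 0.0328403 ms.
End-to-end = 14.7 ms.

14.7 ms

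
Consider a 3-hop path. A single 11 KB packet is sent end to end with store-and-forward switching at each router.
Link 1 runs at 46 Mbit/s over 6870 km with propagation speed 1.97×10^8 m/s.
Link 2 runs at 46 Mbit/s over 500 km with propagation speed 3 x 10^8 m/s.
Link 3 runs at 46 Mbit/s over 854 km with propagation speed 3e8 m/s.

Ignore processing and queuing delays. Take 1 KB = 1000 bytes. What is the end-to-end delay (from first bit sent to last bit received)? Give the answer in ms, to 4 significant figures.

45.13 ms

L = 88000 bits.
Transmission delay per hop = L/R = 88000/46000000 = 1.91304 ms; 3 hops → 5.73913 ms.
Propagation delays (d/s per hop): 34.8731, 1.66667, 2.84667 ms; sum = 39.3864 ms.
End-to-end = 45.13 ms.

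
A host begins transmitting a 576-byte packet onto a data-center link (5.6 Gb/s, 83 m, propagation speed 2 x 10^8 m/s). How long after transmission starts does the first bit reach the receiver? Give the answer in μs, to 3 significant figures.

First bit experiences only propagation delay: d/s = 83/200000000 = 0.415 μs.

0.415 μs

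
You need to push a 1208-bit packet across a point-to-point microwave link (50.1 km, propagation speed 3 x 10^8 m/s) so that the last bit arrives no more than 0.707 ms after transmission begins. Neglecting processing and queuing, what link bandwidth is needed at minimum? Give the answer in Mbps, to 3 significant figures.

Propagation delay = 50100 / 300000000 = 0.167 ms.
Transmission budget = 0.707 − 0.167 = 0.54 ms.
R ≥ L / t_tx = 1208 bits / 0.00054 s = 2.24 Mbps.

2.24 Mbps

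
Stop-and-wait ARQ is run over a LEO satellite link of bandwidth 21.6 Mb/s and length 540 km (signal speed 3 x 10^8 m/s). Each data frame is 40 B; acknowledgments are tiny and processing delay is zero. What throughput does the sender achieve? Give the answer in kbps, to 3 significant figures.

88.5 kbps

t_tx = L/R = 320/21600000 = 1.48148e-05 s.
t_prop = 540000/300000000 = 0.0018 s; RTT = 0.0036 s.
Cycle = t_tx + RTT = 0.00361481 s.
Throughput = L / cycle = 320 / 0.00361481 = 88.5 kbps.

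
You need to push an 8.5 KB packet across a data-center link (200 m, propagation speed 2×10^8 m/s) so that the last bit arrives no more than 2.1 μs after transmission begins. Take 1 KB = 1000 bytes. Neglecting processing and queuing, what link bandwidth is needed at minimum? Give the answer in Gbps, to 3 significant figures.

61.8 Gbps

L = 68000 bits.
Propagation delay = 200 / 200000000 = 1 μs.
Transmission budget = 2.1 − 1 = 1.1 μs.
R ≥ L / t_tx = 68000 bits / 1.1e-06 s = 61.8 Gbps.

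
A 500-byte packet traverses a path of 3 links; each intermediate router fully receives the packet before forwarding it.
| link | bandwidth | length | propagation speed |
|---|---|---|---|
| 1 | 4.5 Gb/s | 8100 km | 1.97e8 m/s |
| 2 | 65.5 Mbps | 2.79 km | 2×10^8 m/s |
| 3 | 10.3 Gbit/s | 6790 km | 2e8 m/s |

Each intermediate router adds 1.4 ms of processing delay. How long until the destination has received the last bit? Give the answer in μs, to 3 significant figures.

77900 μs

L = 500 × 8 = 4000 bits.
Transmission delays (L/R per hop): 0.888889, 61.0687, 0.38835 μs; sum = 62.3459 μs.
Propagation delays (d/s per hop): 41116.8, 13.95, 33950 μs; sum = 75080.7 μs.
Processing at 2 router(s): 2 × 1.4 ms = 2800 μs.
End-to-end = 77900 μs.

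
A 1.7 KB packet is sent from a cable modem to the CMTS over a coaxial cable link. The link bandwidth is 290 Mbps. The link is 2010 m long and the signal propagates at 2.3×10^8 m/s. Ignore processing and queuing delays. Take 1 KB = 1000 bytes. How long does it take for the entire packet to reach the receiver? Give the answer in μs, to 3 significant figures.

L = 13600 bits.
Transmission delay = L/R = 13600 / 290000000 = 46.8966 μs.
Propagation delay = d/s = 2010 m / 2.3e+08 m/s = 8.73913 μs.
Total = 55.6 μs.

55.6 μs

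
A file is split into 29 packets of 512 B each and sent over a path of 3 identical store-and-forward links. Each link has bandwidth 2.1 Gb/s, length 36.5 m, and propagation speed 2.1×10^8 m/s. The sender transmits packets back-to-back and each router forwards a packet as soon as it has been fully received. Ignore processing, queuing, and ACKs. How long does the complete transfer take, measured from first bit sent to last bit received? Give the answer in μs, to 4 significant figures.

60.99 μs

Per-hop transmission t_tx = L/R = 4096/2100000000 = 1.95048 μs.
Per-hop propagation t_prop = 36.5/210000000 = 0.17381 μs.
Pipeline fill: first packet needs 3·t_tx to clear all hops; remaining 28 packets each add one t_tx.
Total = (3+29-1)·t_tx + 3·t_prop = 31·1.95048 + 3·0.17381 = 60.99 μs.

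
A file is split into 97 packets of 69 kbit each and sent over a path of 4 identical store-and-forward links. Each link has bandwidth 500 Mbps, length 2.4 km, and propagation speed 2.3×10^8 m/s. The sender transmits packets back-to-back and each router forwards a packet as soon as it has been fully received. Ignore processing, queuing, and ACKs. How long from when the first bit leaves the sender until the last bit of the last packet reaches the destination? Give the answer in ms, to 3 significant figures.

Per-hop transmission t_tx = L/R = 69000/500000000 = 0.138 ms.
Per-hop propagation t_prop = 2400/2.3e+08 = 0.0104348 ms.
Pipeline fill: first packet needs 4·t_tx to clear all hops; remaining 96 packets each add one t_tx.
Total = (4+97-1)·t_tx + 4·t_prop = 100·0.138 + 4·0.0104348 = 13.8 ms.

13.8 ms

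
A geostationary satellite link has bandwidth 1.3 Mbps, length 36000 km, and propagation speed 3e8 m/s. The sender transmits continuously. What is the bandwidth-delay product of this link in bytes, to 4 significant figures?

Propagation delay = 36000000 / 300000000 = 0.12 s.
BDP = R × t_prop = 1300000 × 0.12 = 156000 bits.
In bytes: 156000/8 = 19500 bytes.

19500 bytes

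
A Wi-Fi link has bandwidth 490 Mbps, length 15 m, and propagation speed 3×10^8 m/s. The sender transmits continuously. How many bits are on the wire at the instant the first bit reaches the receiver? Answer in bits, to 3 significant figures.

24.5 bits

Propagation delay = 15 / 300000000 = 5e-08 s.
BDP = R × t_prop = 490000000 × 5e-08 = 24.5 bits.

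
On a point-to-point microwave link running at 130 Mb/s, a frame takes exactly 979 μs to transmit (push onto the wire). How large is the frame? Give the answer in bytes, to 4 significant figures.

15910 bytes

L = R × t_tx = 130000000 b/s × 0.000979 s = 127270 bits.
In bytes: 127270 / 8 = 15910 bytes.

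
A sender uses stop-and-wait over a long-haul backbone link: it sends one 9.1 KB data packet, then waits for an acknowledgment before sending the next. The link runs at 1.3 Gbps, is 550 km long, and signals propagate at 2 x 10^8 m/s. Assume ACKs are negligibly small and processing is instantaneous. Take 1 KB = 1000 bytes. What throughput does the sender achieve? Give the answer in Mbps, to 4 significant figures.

13.10 Mbps

t_tx = L/R = 72800/1300000000 = 5.6e-05 s.
t_prop = 550000/200000000 = 0.00275 s; RTT = 0.0055 s.
Cycle = t_tx + RTT = 0.005556 s.
Throughput = L / cycle = 72800 / 0.005556 = 13.10 Mbps.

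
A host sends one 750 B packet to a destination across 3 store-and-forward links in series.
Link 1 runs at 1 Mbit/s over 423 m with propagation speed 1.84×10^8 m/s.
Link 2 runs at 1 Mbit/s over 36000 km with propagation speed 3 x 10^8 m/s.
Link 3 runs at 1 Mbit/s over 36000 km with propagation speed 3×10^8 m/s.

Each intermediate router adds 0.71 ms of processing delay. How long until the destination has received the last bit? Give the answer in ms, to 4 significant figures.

259.4 ms

L = 750 × 8 = 6000 bits.
Transmission delay per hop = L/R = 6000/1000000 = 6 ms; 3 hops → 18 ms.
Propagation delays (d/s per hop): 0.00229891, 120, 120 ms; sum = 240.002 ms.
Processing at 2 router(s): 2 × 0.71 ms = 1.42 ms.
End-to-end = 259.4 ms.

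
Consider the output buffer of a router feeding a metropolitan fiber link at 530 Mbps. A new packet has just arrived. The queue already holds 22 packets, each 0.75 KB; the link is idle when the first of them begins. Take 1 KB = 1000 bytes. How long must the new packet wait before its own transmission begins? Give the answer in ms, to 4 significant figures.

Each queued packet: L/R = 6000/530000000 = 0.0113208 ms.
22 queued → 0.249057 ms.
Queuing delay = 0.2491 ms.

0.2491 ms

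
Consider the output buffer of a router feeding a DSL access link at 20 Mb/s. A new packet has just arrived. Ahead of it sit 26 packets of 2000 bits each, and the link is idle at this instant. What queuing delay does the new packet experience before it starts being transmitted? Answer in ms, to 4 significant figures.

2.600 ms

Each queued packet: L/R = 2000/20000000 = 0.1 ms.
26 queued → 2.6 ms.
Queuing delay = 2.600 ms.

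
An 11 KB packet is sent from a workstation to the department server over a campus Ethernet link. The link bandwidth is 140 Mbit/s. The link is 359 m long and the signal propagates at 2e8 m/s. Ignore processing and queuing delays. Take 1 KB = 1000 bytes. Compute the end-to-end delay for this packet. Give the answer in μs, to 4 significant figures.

630.4 μs

L = 88000 bits.
Transmission delay = L/R = 88000 / 140000000 = 628.571 μs.
Propagation delay = d/s = 359 m / 200000000 m/s = 1.795 μs.
Total = 630.4 μs.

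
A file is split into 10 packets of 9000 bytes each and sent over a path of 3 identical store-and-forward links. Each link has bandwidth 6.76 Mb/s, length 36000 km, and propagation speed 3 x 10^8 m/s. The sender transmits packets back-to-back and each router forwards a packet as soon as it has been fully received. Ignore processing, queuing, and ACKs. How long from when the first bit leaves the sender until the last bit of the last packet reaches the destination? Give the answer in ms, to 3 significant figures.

488 ms

Per-hop transmission t_tx = L/R = 72000/6760000 = 10.6509 ms.
Per-hop propagation t_prop = 36000000/300000000 = 120 ms.
Pipeline fill: first packet needs 3·t_tx to clear all hops; remaining 9 packets each add one t_tx.
Total = (3+10-1)·t_tx + 3·t_prop = 12·10.6509 + 3·120 = 488 ms.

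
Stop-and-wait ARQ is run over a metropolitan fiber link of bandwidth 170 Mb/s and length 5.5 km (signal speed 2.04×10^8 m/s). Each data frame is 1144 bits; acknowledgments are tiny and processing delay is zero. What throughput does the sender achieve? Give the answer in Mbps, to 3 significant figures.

18.9 Mbps

t_tx = L/R = 1144/170000000 = 6.72941e-06 s.
t_prop = 5500/204000000 = 2.69608e-05 s; RTT = 5.39216e-05 s.
Cycle = t_tx + RTT = 6.0651e-05 s.
Throughput = L / cycle = 1144 / 6.0651e-05 = 18.9 Mbps.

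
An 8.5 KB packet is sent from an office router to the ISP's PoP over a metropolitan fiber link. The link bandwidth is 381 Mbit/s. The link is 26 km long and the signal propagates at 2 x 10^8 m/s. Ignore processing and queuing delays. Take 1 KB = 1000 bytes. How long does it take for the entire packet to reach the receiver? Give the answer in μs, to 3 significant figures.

308 μs

L = 68000 bits.
Transmission delay = L/R = 68000 / 381000000 = 178.478 μs.
Propagation delay = d/s = 26000 m / 200000000 m/s = 130 μs.
Total = 308 μs.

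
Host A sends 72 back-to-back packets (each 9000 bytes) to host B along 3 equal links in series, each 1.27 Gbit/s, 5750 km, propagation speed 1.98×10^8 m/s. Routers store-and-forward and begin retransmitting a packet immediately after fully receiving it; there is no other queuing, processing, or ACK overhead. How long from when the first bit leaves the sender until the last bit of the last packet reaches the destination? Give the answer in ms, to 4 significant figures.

91.32 ms

Per-hop transmission t_tx = L/R = 72000/1270000000 = 0.0566929 ms.
Per-hop propagation t_prop = 5750000/198000000 = 29.0404 ms.
Pipeline fill: first packet needs 3·t_tx to clear all hops; remaining 71 packets each add one t_tx.
Total = (3+72-1)·t_tx + 3·t_prop = 74·0.0566929 + 3·29.0404 = 91.32 ms.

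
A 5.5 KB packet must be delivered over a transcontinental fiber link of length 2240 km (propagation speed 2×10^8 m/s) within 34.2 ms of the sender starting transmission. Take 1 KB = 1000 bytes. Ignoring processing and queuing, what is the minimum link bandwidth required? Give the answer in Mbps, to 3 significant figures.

L = 44000 bits.
Propagation delay = 2240000 / 200000000 = 11.2 ms.
Transmission budget = 34.2 − 11.2 = 23 ms.
R ≥ L / t_tx = 44000 bits / 0.023 s = 1.91 Mbps.

1.91 Mbps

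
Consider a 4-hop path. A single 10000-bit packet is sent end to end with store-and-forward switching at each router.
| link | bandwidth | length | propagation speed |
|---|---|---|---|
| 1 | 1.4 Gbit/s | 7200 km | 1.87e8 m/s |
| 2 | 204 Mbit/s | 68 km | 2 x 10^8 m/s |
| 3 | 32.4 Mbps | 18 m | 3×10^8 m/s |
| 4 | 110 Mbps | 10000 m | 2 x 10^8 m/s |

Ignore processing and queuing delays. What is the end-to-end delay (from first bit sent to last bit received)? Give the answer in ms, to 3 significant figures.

Transmission delays (L/R per hop): 0.00714286, 0.0490196, 0.308642, 0.0909091 ms; sum = 0.455714 ms.
Propagation delays (d/s per hop): 38.5027, 0.34, 6e-05, 0.05 ms; sum = 38.8927 ms.
End-to-end = 39.3 ms.

39.3 ms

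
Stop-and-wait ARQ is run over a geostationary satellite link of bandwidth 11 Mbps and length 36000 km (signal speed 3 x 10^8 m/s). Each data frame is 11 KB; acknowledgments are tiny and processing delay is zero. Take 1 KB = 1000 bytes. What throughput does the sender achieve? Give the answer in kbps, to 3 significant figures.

t_tx = L/R = 88000/11000000 = 0.008 s.
t_prop = 36000000/300000000 = 0.12 s; RTT = 0.24 s.
Cycle = t_tx + RTT = 0.248 s.
Throughput = L / cycle = 88000 / 0.248 = 355 kbps.

355 kbps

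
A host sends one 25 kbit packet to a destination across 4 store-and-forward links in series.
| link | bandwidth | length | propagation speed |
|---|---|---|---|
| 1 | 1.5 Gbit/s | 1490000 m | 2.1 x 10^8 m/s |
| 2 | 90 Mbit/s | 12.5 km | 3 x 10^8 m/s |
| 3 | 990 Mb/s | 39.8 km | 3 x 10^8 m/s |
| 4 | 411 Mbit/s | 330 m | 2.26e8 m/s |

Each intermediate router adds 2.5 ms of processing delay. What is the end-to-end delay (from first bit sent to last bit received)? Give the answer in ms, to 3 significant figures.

L = 25000 bits.
Transmission delays (L/R per hop): 0.0166667, 0.277778, 0.0252525, 0.0608273 ms; sum = 0.380524 ms.
Propagation delays (d/s per hop): 7.09524, 0.0416667, 0.132667, 0.00146018 ms; sum = 7.27103 ms.
Processing at 3 router(s): 3 × 2.5 ms = 7.5 ms.
End-to-end = 15.2 ms.

15.2 ms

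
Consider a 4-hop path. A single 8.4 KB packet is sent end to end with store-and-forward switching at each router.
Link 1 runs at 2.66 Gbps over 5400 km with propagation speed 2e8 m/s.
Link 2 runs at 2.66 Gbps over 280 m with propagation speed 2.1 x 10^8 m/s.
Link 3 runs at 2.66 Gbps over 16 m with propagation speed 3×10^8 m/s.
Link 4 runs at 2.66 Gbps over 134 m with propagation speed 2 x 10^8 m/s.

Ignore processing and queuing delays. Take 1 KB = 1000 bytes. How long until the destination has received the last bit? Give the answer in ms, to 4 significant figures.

27.10 ms

L = 67200 bits.
Transmission delay per hop = L/R = 67200/2660000000 = 0.0252632 ms; 4 hops → 0.101053 ms.
Propagation delays (d/s per hop): 27, 0.00133333, 5.33333e-05, 0.00067 ms; sum = 27.0021 ms.
End-to-end = 27.10 ms.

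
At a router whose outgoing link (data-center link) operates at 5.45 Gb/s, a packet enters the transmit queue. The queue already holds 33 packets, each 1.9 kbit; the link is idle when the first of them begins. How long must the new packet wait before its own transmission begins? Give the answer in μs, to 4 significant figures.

Each queued packet: L/R = 1900/5450000000 = 0.348624 μs.
33 queued → 11.5046 μs.
Queuing delay = 11.50 μs.

11.50 μs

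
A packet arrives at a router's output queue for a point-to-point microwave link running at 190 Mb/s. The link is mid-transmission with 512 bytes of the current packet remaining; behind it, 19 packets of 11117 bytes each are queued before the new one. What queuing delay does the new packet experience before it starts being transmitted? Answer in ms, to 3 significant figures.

8.92 ms

Each queued packet: L/R = 88936/190000000 = 0.468084 ms.
19 queued → 8.8936 ms.
Plus remaining 4096 bits of current packet: 0.0215579 ms.
Queuing delay = 8.92 ms.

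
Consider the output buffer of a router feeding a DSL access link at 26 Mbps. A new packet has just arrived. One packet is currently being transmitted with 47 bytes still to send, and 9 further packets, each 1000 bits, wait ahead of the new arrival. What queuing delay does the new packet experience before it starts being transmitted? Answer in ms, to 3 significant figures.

0.361 ms

Each queued packet: L/R = 1000/26000000 = 0.0384615 ms.
9 queued → 0.346154 ms.
Plus remaining 376 bits of current packet: 0.0144615 ms.
Queuing delay = 0.361 ms.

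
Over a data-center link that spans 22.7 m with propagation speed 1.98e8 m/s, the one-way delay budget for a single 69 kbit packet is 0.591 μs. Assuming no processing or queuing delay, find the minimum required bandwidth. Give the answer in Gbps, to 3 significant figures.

Propagation delay = 22.7 / 198000000 = 0.114646 μs.
Transmission budget = 0.591 − 0.114646 = 0.476354 μs.
R ≥ L / t_tx = 69000 bits / 4.76354e-07 s = 145 Gbps.

145 Gbps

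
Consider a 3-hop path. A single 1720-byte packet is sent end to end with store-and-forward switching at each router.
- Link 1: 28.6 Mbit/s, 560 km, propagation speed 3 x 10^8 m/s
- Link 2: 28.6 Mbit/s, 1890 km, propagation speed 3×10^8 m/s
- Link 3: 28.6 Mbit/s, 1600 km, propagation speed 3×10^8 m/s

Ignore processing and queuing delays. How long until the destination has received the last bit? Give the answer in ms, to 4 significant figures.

14.94 ms

L = 1720 × 8 = 13760 bits.
Transmission delay per hop = L/R = 13760/28600000 = 0.481119 ms; 3 hops → 1.44336 ms.
Propagation delays (d/s per hop): 1.86667, 6.3, 5.33333 ms; sum = 13.5 ms.
End-to-end = 14.94 ms.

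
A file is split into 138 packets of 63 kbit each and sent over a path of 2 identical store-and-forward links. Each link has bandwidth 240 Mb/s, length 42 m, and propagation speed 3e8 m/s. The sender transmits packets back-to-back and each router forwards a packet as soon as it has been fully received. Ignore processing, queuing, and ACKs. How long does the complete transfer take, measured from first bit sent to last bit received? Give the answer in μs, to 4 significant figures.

Per-hop transmission t_tx = L/R = 63000/240000000 = 262.5 μs.
Per-hop propagation t_prop = 42/300000000 = 0.14 μs.
Pipeline fill: first packet needs 2·t_tx to clear all hops; remaining 137 packets each add one t_tx.
Total = (2+138-1)·t_tx + 2·t_prop = 139·262.5 + 2·0.14 = 36490 μs.

36490 μs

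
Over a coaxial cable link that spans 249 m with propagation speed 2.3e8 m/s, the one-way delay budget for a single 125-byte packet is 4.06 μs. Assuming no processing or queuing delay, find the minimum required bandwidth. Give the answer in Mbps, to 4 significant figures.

L = 1000 bits.
Propagation delay = 249 / 2.3e+08 = 1.08261 μs.
Transmission budget = 4.06 − 1.08261 = 2.97739 μs.
R ≥ L / t_tx = 1000 bits / 2.97739e-06 s = 335.9 Mbps.

335.9 Mbps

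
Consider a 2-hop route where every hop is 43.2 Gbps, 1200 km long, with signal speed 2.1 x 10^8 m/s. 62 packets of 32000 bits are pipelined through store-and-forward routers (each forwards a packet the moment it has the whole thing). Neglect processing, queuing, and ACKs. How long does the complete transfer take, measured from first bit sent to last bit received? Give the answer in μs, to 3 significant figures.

Per-hop transmission t_tx = L/R = 32000/43200000000 = 0.740741 μs.
Per-hop propagation t_prop = 1200000/210000000 = 5714.29 μs.
Pipeline fill: first packet needs 2·t_tx to clear all hops; remaining 61 packets each add one t_tx.
Total = (2+62-1)·t_tx + 2·t_prop = 63·0.740741 + 2·5714.29 = 11500 μs.

11500 μs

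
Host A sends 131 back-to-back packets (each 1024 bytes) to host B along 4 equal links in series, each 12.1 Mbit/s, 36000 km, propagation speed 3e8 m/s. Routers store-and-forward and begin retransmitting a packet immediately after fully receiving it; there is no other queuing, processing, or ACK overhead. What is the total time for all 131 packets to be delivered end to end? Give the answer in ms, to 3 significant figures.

571 ms

Per-hop transmission t_tx = L/R = 8192/12100000 = 0.677025 ms.
Per-hop propagation t_prop = 36000000/300000000 = 120 ms.
Pipeline fill: first packet needs 4·t_tx to clear all hops; remaining 130 packets each add one t_tx.
Total = (4+131-1)·t_tx + 4·t_prop = 134·0.677025 + 4·120 = 571 ms.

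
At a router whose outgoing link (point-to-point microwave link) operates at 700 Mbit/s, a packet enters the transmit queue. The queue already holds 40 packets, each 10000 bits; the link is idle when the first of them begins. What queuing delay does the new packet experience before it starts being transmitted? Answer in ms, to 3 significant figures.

0.571 ms

Each queued packet: L/R = 10000/700000000 = 0.0142857 ms.
40 queued → 0.571429 ms.
Queuing delay = 0.571 ms.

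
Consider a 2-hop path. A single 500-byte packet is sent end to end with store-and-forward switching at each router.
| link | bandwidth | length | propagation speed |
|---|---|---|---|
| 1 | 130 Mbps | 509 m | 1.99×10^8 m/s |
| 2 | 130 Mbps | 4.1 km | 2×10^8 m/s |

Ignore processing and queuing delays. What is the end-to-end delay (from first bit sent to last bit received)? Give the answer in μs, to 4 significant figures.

84.60 μs

L = 500 × 8 = 4000 bits.
Transmission delay per hop = L/R = 4000/130000000 = 30.7692 μs; 2 hops → 61.5385 μs.
Propagation delays (d/s per hop): 2.55779, 20.5 μs; sum = 23.0578 μs.
End-to-end = 84.60 μs.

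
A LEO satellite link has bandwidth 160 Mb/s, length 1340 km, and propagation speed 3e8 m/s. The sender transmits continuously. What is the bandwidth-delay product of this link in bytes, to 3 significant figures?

89300 bytes

Propagation delay = 1340000 / 300000000 = 0.00446667 s.
BDP = R × t_prop = 160000000 × 0.00446667 = 714667 bits.
In bytes: 714667/8 = 89300 bytes.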